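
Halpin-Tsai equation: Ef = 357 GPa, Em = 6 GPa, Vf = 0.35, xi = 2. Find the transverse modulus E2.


eta = (Ef/Em - 1)/(Ef/Em + xi) = (59.5 - 1)/(59.5 + 2) = 0.9512
E2 = Em*(1+xi*eta*Vf)/(1-eta*Vf) = 14.98 GPa

14.98 GPa


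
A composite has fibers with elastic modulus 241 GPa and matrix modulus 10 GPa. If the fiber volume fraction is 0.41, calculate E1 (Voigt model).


E1 = Ef*Vf + Em*(1-Vf) = 241*0.41 + 10*0.59 = 104.71 GPa

104.71 GPa


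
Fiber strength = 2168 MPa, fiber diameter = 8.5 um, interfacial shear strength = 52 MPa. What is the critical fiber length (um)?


Lc = sigma_f * d / (2 * tau_i) = 2168 * 8.5 / (2 * 52) = 177.2 um

177.2 um


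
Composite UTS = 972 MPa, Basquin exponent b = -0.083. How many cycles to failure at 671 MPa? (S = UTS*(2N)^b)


N = 0.5 * (S/UTS)^(1/b) = 0.5 * (671/972)^(1/-0.083) = 43.4562 cycles

43.4562 cycles


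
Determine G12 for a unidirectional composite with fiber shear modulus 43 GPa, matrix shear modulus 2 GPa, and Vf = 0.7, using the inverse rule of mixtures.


1/G12 = Vf/Gf + (1-Vf)/Gm = 0.7/43 + 0.3/2
G12 = 6.01 GPa

6.01 GPa


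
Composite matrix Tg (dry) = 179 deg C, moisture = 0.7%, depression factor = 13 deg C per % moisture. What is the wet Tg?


Tg_wet = Tg_dry - k*moisture = 179 - 13*0.7 = 169.9 deg C

169.9 deg C


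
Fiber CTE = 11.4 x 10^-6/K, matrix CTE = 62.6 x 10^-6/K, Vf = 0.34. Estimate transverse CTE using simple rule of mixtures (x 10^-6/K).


alpha_2 = alpha_f*Vf + alpha_m*(1-Vf) = 11.4*0.34 + 62.6*0.66 = 45.2 x 10^-6/K

45.2 x 10^-6/K


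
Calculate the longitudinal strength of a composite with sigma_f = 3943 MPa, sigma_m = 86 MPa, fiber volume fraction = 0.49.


sigma_1 = sigma_f*Vf + sigma_m*(1-Vf) = 3943*0.49 + 86*0.51 = 1975.9 MPa

1975.9 MPa


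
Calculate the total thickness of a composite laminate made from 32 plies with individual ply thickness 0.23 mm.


h = n * t_ply = 32 * 0.23 = 7.36 mm

7.36 mm


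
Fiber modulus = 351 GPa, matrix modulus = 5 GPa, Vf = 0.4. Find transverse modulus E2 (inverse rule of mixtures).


1/E2 = Vf/Ef + (1-Vf)/Em = 0.4/351 + 0.6/5
E2 = 8.25 GPa

8.25 GPa


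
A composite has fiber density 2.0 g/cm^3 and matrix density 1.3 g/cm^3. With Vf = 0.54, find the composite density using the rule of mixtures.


rho_c = rho_f*Vf + rho_m*(1-Vf) = 2.0*0.54 + 1.3*0.46 = 1.678 g/cm^3

1.678 g/cm^3


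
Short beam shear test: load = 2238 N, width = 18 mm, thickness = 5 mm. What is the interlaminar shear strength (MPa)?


ILSS = 3F/(4bh) = 3*2238/(4*18*5) = 18.65 MPa

18.65 MPa


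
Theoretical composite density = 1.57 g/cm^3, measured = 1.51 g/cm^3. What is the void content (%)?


Void% = (rho_theo - rho_actual)/rho_theo * 100 = (1.57 - 1.51)/1.57 * 100 = 3.82%

3.82%


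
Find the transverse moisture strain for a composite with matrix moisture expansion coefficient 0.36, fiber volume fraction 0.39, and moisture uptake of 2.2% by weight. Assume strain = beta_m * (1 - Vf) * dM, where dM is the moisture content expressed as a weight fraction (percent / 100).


dM = 2.2/100 = 0.022
strain = beta_m * (1-Vf) * dM = 0.36 * 0.61 * 0.022 = 0.0048312

0.0048312


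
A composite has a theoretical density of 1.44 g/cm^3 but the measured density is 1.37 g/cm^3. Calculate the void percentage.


Void% = (rho_theo - rho_actual)/rho_theo * 100 = (1.44 - 1.37)/1.44 * 100 = 4.86%

4.86%


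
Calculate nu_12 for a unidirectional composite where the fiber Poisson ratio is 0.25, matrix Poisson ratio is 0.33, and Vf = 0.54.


nu_12 = nu_f*Vf + nu_m*(1-Vf) = 0.25*0.54 + 0.33*0.46 = 0.2868

0.2868


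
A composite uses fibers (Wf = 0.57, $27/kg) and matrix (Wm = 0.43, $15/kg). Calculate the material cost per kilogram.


Cost = cost_f*Wf + cost_m*Wm = 27*0.57 + 15*0.43 = $21.84/kg

$21.84/kg


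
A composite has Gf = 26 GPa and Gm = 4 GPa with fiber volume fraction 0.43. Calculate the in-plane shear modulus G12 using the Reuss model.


1/G12 = Vf/Gf + (1-Vf)/Gm = 0.43/26 + 0.57/4
G12 = 6.29 GPa

6.29 GPa


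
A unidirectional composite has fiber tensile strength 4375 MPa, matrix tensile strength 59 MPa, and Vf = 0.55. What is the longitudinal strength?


sigma_1 = sigma_f*Vf + sigma_m*(1-Vf) = 4375*0.55 + 59*0.45 = 2432.8 MPa

2432.8 MPa


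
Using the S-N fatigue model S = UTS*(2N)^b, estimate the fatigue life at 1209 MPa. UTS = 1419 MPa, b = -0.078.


N = 0.5 * (S/UTS)^(1/b) = 0.5 * (1209/1419)^(1/-0.078) = 3.8969 cycles

3.8969 cycles


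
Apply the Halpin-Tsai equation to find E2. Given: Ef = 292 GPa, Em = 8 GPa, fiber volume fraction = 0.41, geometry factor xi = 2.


eta = (Ef/Em - 1)/(Ef/Em + xi) = (36.5 - 1)/(36.5 + 2) = 0.9221
E2 = Em*(1+xi*eta*Vf)/(1-eta*Vf) = 22.59 GPa

22.59 GPa


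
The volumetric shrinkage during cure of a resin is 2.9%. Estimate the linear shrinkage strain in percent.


Linear shrinkage ≈ vol_shrink/3 = 2.9/3 = 0.967%

0.967%


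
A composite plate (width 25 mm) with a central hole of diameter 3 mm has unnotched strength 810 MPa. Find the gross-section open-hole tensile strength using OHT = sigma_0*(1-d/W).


OHT = sigma_0*(1-d/W) = 810*(1-3/25) = 712.8 MPa

712.8 MPa


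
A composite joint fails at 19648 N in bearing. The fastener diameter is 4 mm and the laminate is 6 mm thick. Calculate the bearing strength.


sigma_br = F/(d*h) = 19648/(4*6) = 818.7 MPa

818.7 MPa


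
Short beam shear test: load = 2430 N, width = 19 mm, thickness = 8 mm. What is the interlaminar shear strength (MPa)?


ILSS = 3F/(4bh) = 3*2430/(4*19*8) = 11.99 MPa

11.99 MPa


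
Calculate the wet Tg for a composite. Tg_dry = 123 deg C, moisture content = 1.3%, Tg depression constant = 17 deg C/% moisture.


Tg_wet = Tg_dry - k*moisture = 123 - 17*1.3 = 100.9 deg C

100.9 deg C


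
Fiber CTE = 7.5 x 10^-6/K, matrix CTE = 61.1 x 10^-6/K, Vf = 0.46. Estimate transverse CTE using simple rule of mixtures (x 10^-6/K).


alpha_2 = alpha_f*Vf + alpha_m*(1-Vf) = 7.5*0.46 + 61.1*0.54 = 36.4 x 10^-6/K

36.4 x 10^-6/K


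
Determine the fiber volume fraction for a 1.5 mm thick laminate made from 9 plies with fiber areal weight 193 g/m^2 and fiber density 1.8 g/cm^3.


Vf = n * FAW / (rho_f * h * 1000) = 9 * 193 / (1.8 * 1.5 * 1000) = 0.6433

0.6433


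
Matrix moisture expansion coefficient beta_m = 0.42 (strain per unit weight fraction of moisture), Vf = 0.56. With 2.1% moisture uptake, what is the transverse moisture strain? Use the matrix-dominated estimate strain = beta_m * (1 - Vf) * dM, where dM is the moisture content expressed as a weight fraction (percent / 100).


dM = 2.1/100 = 0.021
strain = beta_m * (1-Vf) * dM = 0.42 * 0.44 * 0.021 = 0.0038808

0.0038808


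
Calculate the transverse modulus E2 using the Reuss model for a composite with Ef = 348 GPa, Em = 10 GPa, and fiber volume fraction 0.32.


1/E2 = Vf/Ef + (1-Vf)/Em = 0.32/348 + 0.68/10
E2 = 14.51 GPa

14.51 GPa


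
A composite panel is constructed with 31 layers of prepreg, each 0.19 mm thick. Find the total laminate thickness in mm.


h = n * t_ply = 31 * 0.19 = 5.89 mm

5.89 mm


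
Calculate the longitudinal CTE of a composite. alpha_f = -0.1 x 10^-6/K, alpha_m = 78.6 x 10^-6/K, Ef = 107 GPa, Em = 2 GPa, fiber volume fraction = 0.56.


E1 = Ef*Vf + Em*(1-Vf) = 60.8
alpha_1 = (alpha_f*Ef*Vf + alpha_m*Em*(1-Vf))/E1 = 1.04 x 10^-6/K

1.04 x 10^-6/K


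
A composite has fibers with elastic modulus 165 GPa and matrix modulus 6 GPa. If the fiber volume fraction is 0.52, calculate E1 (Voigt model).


E1 = Ef*Vf + Em*(1-Vf) = 165*0.52 + 6*0.48 = 88.68 GPa

88.68 GPa


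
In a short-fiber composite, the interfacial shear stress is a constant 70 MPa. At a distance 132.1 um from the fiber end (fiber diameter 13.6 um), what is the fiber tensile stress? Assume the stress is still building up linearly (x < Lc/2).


Force balance: sigma_f * (pi*d^2/4) = tau * (pi*d) * x  ->  sigma_f = 4 * tau * x / d
sigma_f = 4 * 70 * 132.1 / 13.6 = 2719.7 MPa

2719.7 MPa


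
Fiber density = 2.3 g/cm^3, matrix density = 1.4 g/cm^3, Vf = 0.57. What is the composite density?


rho_c = rho_f*Vf + rho_m*(1-Vf) = 2.3*0.57 + 1.4*0.43 = 1.913 g/cm^3

1.913 g/cm^3


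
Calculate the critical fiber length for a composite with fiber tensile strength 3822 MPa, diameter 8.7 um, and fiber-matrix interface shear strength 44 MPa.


Lc = sigma_f * d / (2 * tau_i) = 3822 * 8.7 / (2 * 44) = 377.9 um

377.9 um


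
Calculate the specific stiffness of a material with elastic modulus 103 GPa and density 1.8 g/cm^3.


Specific stiffness = E/rho = 103/1.8 = 57.2 GPa/(g/cm^3)

57.2 GPa/(g/cm^3)


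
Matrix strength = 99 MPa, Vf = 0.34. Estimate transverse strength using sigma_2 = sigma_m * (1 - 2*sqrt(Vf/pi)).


factor = 1 - 2*sqrt(0.34/pi) = 0.342
sigma_2 = 99 * 0.342 = 33.86 MPa

33.86 MPa


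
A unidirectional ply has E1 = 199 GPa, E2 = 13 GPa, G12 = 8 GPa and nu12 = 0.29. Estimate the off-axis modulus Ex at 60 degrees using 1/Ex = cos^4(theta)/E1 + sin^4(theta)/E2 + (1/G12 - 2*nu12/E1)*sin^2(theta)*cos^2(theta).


cos^4(60) = 0.0625, sin^4(60) = 0.5625, sin^2(60)*cos^2(60) = 0.1875
1/G12 - 2*nu12/E1 = 1/8 - 2*0.29/199 = 0.122085 GPa^-1
1/Ex = 0.0625/199 + 0.5625/13 + 0.122085*0.1875 = 0.0664743 GPa^-1
Ex = 15.04 GPa

15.04 GPa


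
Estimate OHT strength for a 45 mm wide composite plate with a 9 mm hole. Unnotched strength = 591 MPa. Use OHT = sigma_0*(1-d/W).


OHT = sigma_0*(1-d/W) = 591*(1-9/45) = 472.8 MPa

472.8 MPa


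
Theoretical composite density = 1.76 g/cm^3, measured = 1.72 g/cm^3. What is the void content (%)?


Void% = (rho_theo - rho_actual)/rho_theo * 100 = (1.76 - 1.72)/1.76 * 100 = 2.27%

2.27%


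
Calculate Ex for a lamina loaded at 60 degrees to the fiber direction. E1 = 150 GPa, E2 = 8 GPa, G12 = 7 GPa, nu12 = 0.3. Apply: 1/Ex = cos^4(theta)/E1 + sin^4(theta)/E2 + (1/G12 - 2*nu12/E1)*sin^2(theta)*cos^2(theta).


cos^4(60) = 0.0625, sin^4(60) = 0.5625, sin^2(60)*cos^2(60) = 0.1875
1/G12 - 2*nu12/E1 = 1/7 - 2*0.3/150 = 0.138857 GPa^-1
1/Ex = 0.0625/150 + 0.5625/8 + 0.138857*0.1875 = 0.0967649 GPa^-1
Ex = 10.33 GPa

10.33 GPa


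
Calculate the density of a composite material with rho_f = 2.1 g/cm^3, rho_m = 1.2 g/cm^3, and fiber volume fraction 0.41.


rho_c = rho_f*Vf + rho_m*(1-Vf) = 2.1*0.41 + 1.2*0.59 = 1.569 g/cm^3

1.569 g/cm^3


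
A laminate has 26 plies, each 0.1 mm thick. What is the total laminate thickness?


h = n * t_ply = 26 * 0.1 = 2.6 mm

2.6 mm


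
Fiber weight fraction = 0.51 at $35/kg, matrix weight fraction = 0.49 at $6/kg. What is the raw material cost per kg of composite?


Cost = cost_f*Wf + cost_m*Wm = 35*0.51 + 6*0.49 = $20.79/kg

$20.79/kg


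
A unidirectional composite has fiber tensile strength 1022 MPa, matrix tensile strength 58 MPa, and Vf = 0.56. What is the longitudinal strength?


sigma_1 = sigma_f*Vf + sigma_m*(1-Vf) = 1022*0.56 + 58*0.44 = 597.8 MPa

597.8 MPa


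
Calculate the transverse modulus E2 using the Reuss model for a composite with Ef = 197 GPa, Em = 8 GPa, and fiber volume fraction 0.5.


1/E2 = Vf/Ef + (1-Vf)/Em = 0.5/197 + 0.5/8
E2 = 15.38 GPa

15.38 GPa


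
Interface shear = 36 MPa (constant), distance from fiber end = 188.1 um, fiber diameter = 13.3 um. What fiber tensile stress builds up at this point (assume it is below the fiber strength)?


Force balance: sigma_f * (pi*d^2/4) = tau * (pi*d) * x  ->  sigma_f = 4 * tau * x / d
sigma_f = 4 * 36 * 188.1 / 13.3 = 2036.6 MPa

2036.6 MPa


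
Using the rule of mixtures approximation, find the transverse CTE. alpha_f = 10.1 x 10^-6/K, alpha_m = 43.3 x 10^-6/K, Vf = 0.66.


alpha_2 = alpha_f*Vf + alpha_m*(1-Vf) = 10.1*0.66 + 43.3*0.34 = 21.4 x 10^-6/K

21.4 x 10^-6/K


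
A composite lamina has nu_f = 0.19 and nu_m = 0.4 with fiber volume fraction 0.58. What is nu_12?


nu_12 = nu_f*Vf + nu_m*(1-Vf) = 0.19*0.58 + 0.4*0.42 = 0.2782

0.2782


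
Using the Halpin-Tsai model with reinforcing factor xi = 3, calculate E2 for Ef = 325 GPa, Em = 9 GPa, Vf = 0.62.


eta = (Ef/Em - 1)/(Ef/Em + xi) = (36.1111 - 1)/(36.1111 + 3) = 0.8977
E2 = Em*(1+xi*eta*Vf)/(1-eta*Vf) = 54.19 GPa

54.19 GPa


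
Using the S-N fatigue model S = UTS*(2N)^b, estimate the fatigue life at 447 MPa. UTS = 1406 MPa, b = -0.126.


N = 0.5 * (S/UTS)^(1/b) = 0.5 * (447/1406)^(1/-0.126) = 4454.4470 cycles

4454.4470 cycles


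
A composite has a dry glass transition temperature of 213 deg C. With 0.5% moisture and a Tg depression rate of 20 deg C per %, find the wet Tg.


Tg_wet = Tg_dry - k*moisture = 213 - 20*0.5 = 203.0 deg C

203.0 deg C


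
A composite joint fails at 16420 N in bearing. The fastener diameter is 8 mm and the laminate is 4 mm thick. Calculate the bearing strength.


sigma_br = F/(d*h) = 16420/(8*4) = 513.1 MPa

513.1 MPa


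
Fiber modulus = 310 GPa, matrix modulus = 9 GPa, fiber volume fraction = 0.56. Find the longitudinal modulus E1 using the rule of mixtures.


E1 = Ef*Vf + Em*(1-Vf) = 310*0.56 + 9*0.44 = 177.56 GPa

177.56 GPa


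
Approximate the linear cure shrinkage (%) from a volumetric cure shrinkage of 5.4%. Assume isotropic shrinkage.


Linear shrinkage ≈ vol_shrink/3 = 5.4/3 = 1.8%

1.8%


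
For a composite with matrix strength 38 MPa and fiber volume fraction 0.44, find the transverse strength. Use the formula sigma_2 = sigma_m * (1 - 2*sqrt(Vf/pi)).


factor = 1 - 2*sqrt(0.44/pi) = 0.2515
sigma_2 = 38 * 0.2515 = 9.56 MPa

9.56 MPa


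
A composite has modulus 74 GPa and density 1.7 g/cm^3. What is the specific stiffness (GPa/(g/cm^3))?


Specific stiffness = E/rho = 74/1.7 = 43.5 GPa/(g/cm^3)

43.5 GPa/(g/cm^3)


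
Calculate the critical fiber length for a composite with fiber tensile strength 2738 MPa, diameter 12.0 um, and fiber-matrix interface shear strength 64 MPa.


Lc = sigma_f * d / (2 * tau_i) = 2738 * 12.0 / (2 * 64) = 256.7 um

256.7 um


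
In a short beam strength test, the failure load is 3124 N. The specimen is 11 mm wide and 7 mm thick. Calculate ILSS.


ILSS = 3F/(4bh) = 3*3124/(4*11*7) = 30.43 MPa

30.43 MPa


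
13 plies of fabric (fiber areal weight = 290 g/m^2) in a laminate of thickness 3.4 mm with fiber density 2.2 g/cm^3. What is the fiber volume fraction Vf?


Vf = n * FAW / (rho_f * h * 1000) = 13 * 290 / (2.2 * 3.4 * 1000) = 0.504

0.504


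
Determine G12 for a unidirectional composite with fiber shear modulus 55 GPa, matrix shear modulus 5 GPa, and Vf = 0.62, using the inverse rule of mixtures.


1/G12 = Vf/Gf + (1-Vf)/Gm = 0.62/55 + 0.38/5
G12 = 11.46 GPa

11.46 GPa


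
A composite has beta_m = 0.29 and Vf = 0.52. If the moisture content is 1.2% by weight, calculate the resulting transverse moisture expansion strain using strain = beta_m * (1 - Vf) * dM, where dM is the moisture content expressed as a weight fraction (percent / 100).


dM = 1.2/100 = 0.012
strain = beta_m * (1-Vf) * dM = 0.29 * 0.48 * 0.012 = 0.0016704

0.0016704


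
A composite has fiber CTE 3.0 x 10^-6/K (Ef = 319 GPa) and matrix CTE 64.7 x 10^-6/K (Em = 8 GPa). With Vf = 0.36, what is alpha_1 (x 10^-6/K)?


E1 = Ef*Vf + Em*(1-Vf) = 119.96
alpha_1 = (alpha_f*Ef*Vf + alpha_m*Em*(1-Vf))/E1 = 5.63 x 10^-6/K

5.63 x 10^-6/K


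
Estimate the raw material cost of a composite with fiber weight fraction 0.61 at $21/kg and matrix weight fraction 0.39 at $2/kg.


Cost = cost_f*Wf + cost_m*Wm = 21*0.61 + 2*0.39 = $13.59/kg

$13.59/kg


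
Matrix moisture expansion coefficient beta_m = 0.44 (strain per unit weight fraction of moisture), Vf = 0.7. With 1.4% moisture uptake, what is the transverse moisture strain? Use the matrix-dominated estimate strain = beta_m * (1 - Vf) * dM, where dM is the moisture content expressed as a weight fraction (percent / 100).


dM = 1.4/100 = 0.014
strain = beta_m * (1-Vf) * dM = 0.44 * 0.3 * 0.014 = 0.001848

0.001848


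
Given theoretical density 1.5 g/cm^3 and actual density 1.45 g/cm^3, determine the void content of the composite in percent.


Void% = (rho_theo - rho_actual)/rho_theo * 100 = (1.5 - 1.45)/1.5 * 100 = 3.33%

3.33%


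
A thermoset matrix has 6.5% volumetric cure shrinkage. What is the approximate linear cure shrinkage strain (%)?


Linear shrinkage ≈ vol_shrink/3 = 6.5/3 = 2.167%

2.167%


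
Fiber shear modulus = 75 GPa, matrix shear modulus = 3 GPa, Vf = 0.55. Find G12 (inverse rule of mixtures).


1/G12 = Vf/Gf + (1-Vf)/Gm = 0.55/75 + 0.45/3
G12 = 6.36 GPa

6.36 GPa


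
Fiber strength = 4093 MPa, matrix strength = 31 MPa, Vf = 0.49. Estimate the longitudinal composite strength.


sigma_1 = sigma_f*Vf + sigma_m*(1-Vf) = 4093*0.49 + 31*0.51 = 2021.4 MPa

2021.4 MPa


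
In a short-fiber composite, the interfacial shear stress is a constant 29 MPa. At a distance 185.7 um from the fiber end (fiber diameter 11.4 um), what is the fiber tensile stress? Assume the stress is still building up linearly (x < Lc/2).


Force balance: sigma_f * (pi*d^2/4) = tau * (pi*d) * x  ->  sigma_f = 4 * tau * x / d
sigma_f = 4 * 29 * 185.7 / 11.4 = 1889.6 MPa

1889.6 MPa


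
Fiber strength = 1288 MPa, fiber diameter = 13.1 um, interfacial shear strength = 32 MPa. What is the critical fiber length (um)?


Lc = sigma_f * d / (2 * tau_i) = 1288 * 13.1 / (2 * 32) = 263.6 um

263.6 um


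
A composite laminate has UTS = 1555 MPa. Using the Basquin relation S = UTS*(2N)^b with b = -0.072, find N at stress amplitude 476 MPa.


N = 0.5 * (S/UTS)^(1/b) = 0.5 * (476/1555)^(1/-0.072) = 6.9115e+06 cycles

6.9115e+06 cycles


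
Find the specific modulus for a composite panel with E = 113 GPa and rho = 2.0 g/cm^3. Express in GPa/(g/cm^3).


Specific stiffness = E/rho = 113/2.0 = 56.5 GPa/(g/cm^3)

56.5 GPa/(g/cm^3)


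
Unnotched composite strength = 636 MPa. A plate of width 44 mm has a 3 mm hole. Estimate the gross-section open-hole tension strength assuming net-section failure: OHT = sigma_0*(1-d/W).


OHT = sigma_0*(1-d/W) = 636*(1-3/44) = 592.6 MPa

592.6 MPa


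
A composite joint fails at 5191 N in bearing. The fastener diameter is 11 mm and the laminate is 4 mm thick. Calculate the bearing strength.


sigma_br = F/(d*h) = 5191/(11*4) = 118.0 MPa

118.0 MPa


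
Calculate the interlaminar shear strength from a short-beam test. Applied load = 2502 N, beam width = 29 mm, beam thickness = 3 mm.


ILSS = 3F/(4bh) = 3*2502/(4*29*3) = 21.57 MPa

21.57 MPa


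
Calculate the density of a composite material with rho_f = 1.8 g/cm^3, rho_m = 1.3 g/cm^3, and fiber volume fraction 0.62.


rho_c = rho_f*Vf + rho_m*(1-Vf) = 1.8*0.62 + 1.3*0.38 = 1.61 g/cm^3

1.61 g/cm^3


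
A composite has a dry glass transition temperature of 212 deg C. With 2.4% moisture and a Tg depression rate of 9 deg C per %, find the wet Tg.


Tg_wet = Tg_dry - k*moisture = 212 - 9*2.4 = 190.4 deg C

190.4 deg C


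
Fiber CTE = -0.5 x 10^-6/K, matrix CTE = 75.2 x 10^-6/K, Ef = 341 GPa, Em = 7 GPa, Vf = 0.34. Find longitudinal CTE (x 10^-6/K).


E1 = Ef*Vf + Em*(1-Vf) = 120.56
alpha_1 = (alpha_f*Ef*Vf + alpha_m*Em*(1-Vf))/E1 = 2.4 x 10^-6/K

2.4 x 10^-6/K


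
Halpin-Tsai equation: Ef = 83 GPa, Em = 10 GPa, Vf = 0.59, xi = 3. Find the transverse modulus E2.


eta = (Ef/Em - 1)/(Ef/Em + xi) = (8.3 - 1)/(8.3 + 3) = 0.646
E2 = Em*(1+xi*eta*Vf)/(1-eta*Vf) = 34.64 GPa

34.64 GPa


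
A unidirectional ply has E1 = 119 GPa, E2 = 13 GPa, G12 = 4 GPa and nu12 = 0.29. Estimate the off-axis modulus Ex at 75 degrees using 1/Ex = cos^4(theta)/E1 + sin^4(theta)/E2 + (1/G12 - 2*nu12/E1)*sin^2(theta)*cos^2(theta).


cos^4(75) = 0.004487, sin^4(75) = 0.870513, sin^2(75)*cos^2(75) = 0.0625
1/G12 - 2*nu12/E1 = 1/4 - 2*0.29/119 = 0.245126 GPa^-1
1/Ex = 0.004487/119 + 0.870513/13 + 0.245126*0.0625 = 0.0823206 GPa^-1
Ex = 12.15 GPa

12.15 GPa


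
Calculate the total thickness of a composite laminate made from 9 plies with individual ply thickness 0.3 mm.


h = n * t_ply = 9 * 0.3 = 2.7 mm

2.7 mm


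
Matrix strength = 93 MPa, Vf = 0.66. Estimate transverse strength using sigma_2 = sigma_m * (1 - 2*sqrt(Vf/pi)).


factor = 1 - 2*sqrt(0.66/pi) = 0.0833
sigma_2 = 93 * 0.0833 = 7.75 MPa

7.75 MPa


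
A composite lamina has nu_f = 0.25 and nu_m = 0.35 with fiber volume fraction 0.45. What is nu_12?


nu_12 = nu_f*Vf + nu_m*(1-Vf) = 0.25*0.45 + 0.35*0.55 = 0.305

0.305


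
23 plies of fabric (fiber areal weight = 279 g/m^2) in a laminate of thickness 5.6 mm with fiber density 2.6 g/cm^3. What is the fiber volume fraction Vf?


Vf = n * FAW / (rho_f * h * 1000) = 23 * 279 / (2.6 * 5.6 * 1000) = 0.4407

0.4407


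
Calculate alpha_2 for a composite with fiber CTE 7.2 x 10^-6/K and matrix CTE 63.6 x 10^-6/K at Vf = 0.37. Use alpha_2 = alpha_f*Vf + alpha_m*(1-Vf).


alpha_2 = alpha_f*Vf + alpha_m*(1-Vf) = 7.2*0.37 + 63.6*0.63 = 42.7 x 10^-6/K

42.7 x 10^-6/K


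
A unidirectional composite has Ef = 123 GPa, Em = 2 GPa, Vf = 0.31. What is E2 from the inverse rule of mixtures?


1/E2 = Vf/Ef + (1-Vf)/Em = 0.31/123 + 0.69/2
E2 = 2.88 GPa

2.88 GPa


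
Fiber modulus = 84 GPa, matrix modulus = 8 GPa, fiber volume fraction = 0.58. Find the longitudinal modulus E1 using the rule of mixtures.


E1 = Ef*Vf + Em*(1-Vf) = 84*0.58 + 8*0.42 = 52.08 GPa

52.08 GPa


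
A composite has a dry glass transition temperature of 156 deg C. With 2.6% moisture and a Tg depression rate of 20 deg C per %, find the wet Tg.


Tg_wet = Tg_dry - k*moisture = 156 - 20*2.6 = 104.0 deg C

104.0 deg C


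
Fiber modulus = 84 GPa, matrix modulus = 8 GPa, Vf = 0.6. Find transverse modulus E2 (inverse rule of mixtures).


1/E2 = Vf/Ef + (1-Vf)/Em = 0.6/84 + 0.4/8
E2 = 17.5 GPa

17.5 GPa


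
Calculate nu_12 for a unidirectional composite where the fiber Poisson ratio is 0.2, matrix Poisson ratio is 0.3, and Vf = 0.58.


nu_12 = nu_f*Vf + nu_m*(1-Vf) = 0.2*0.58 + 0.3*0.42 = 0.242

0.242


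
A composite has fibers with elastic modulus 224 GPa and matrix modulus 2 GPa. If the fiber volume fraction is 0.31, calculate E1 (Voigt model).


E1 = Ef*Vf + Em*(1-Vf) = 224*0.31 + 2*0.69 = 70.82 GPa

70.82 GPa


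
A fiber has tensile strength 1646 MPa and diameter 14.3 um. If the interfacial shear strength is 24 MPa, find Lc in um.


Lc = sigma_f * d / (2 * tau_i) = 1646 * 14.3 / (2 * 24) = 490.4 um

490.4 um


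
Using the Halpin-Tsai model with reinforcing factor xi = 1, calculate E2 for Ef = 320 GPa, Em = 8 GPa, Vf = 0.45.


eta = (Ef/Em - 1)/(Ef/Em + xi) = (40.0 - 1)/(40.0 + 1) = 0.9512
E2 = Em*(1+xi*eta*Vf)/(1-eta*Vf) = 19.97 GPa

19.97 GPa


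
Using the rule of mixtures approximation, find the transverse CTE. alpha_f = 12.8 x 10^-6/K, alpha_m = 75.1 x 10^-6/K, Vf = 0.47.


alpha_2 = alpha_f*Vf + alpha_m*(1-Vf) = 12.8*0.47 + 75.1*0.53 = 45.8 x 10^-6/K

45.8 x 10^-6/K


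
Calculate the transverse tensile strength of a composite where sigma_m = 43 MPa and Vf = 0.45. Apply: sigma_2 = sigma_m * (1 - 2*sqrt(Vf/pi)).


factor = 1 - 2*sqrt(0.45/pi) = 0.2431
sigma_2 = 43 * 0.2431 = 10.45 MPa

10.45 MPa


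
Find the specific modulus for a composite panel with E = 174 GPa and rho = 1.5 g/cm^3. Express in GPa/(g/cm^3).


Specific stiffness = E/rho = 174/1.5 = 116.0 GPa/(g/cm^3)

116.0 GPa/(g/cm^3)


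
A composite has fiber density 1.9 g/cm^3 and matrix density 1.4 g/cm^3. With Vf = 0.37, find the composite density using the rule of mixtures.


rho_c = rho_f*Vf + rho_m*(1-Vf) = 1.9*0.37 + 1.4*0.63 = 1.585 g/cm^3

1.585 g/cm^3


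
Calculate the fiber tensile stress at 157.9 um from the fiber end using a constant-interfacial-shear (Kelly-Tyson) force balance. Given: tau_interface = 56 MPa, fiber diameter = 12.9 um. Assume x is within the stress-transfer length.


Force balance: sigma_f * (pi*d^2/4) = tau * (pi*d) * x  ->  sigma_f = 4 * tau * x / d
sigma_f = 4 * 56 * 157.9 / 12.9 = 2741.8 MPa

2741.8 MPa


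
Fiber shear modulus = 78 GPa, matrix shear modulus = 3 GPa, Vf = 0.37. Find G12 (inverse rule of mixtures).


1/G12 = Vf/Gf + (1-Vf)/Gm = 0.37/78 + 0.63/3
G12 = 4.66 GPa

4.66 GPa


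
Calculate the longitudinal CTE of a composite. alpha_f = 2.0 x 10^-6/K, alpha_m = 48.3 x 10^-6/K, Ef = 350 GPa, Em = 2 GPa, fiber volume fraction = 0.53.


E1 = Ef*Vf + Em*(1-Vf) = 186.44
alpha_1 = (alpha_f*Ef*Vf + alpha_m*Em*(1-Vf))/E1 = 2.23 x 10^-6/K

2.23 x 10^-6/K


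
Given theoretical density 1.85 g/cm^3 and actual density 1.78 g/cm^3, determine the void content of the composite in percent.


Void% = (rho_theo - rho_actual)/rho_theo * 100 = (1.85 - 1.78)/1.85 * 100 = 3.78%

3.78%


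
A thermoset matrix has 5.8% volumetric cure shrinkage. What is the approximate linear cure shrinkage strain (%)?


Linear shrinkage ≈ vol_shrink/3 = 5.8/3 = 1.933%

1.933%


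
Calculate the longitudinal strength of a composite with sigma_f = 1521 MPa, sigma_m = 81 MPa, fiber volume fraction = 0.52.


sigma_1 = sigma_f*Vf + sigma_m*(1-Vf) = 1521*0.52 + 81*0.48 = 829.8 MPa

829.8 MPa


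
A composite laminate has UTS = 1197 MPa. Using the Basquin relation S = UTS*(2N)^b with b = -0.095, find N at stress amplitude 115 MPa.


N = 0.5 * (S/UTS)^(1/b) = 0.5 * (115/1197)^(1/-0.095) = 2.5610e+10 cycles

2.5610e+10 cycles


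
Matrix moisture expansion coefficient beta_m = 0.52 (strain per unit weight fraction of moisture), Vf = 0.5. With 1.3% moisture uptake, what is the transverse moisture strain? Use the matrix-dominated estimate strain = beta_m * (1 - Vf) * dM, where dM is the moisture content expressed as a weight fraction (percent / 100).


dM = 1.3/100 = 0.013
strain = beta_m * (1-Vf) * dM = 0.52 * 0.5 * 0.013 = 0.00338

0.00338


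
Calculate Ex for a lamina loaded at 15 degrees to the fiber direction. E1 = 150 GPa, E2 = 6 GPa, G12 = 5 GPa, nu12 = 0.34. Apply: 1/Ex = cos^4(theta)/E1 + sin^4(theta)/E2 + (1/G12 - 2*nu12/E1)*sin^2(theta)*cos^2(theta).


cos^4(15) = 0.870513, sin^4(15) = 0.004487, sin^2(15)*cos^2(15) = 0.0625
1/G12 - 2*nu12/E1 = 1/5 - 2*0.34/150 = 0.195467 GPa^-1
1/Ex = 0.870513/150 + 0.004487/6 + 0.195467*0.0625 = 0.018768 GPa^-1
Ex = 53.28 GPa

53.28 GPa


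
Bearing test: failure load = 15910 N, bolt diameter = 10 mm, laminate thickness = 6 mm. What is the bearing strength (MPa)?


sigma_br = F/(d*h) = 15910/(10*6) = 265.2 MPa

265.2 MPa


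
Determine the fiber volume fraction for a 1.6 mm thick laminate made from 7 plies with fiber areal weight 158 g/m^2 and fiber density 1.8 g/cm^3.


Vf = n * FAW / (rho_f * h * 1000) = 7 * 158 / (1.8 * 1.6 * 1000) = 0.384

0.384


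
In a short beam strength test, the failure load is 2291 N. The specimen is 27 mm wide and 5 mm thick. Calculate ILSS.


ILSS = 3F/(4bh) = 3*2291/(4*27*5) = 12.73 MPa

12.73 MPa


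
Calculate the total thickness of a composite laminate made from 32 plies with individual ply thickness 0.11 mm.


h = n * t_ply = 32 * 0.11 = 3.52 mm

3.52 mm


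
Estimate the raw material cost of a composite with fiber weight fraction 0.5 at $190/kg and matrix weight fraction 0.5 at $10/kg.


Cost = cost_f*Wf + cost_m*Wm = 190*0.5 + 10*0.5 = $100.0/kg

$100.0/kg


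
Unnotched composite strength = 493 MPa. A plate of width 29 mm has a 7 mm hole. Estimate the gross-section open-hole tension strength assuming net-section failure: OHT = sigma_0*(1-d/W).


OHT = sigma_0*(1-d/W) = 493*(1-7/29) = 374.0 MPa

374.0 MPa


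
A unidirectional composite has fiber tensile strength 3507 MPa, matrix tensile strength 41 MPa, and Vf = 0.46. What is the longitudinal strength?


sigma_1 = sigma_f*Vf + sigma_m*(1-Vf) = 3507*0.46 + 41*0.54 = 1635.4 MPa

1635.4 MPa


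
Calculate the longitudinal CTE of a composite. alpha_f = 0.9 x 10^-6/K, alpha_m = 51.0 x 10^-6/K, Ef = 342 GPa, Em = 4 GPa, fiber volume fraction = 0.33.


E1 = Ef*Vf + Em*(1-Vf) = 115.54
alpha_1 = (alpha_f*Ef*Vf + alpha_m*Em*(1-Vf))/E1 = 2.06 x 10^-6/K

2.06 x 10^-6/K


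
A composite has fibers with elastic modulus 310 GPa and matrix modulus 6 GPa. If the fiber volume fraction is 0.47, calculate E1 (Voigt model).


E1 = Ef*Vf + Em*(1-Vf) = 310*0.47 + 6*0.53 = 148.88 GPa

148.88 GPa


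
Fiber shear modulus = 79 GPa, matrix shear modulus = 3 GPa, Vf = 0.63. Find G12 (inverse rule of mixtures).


1/G12 = Vf/Gf + (1-Vf)/Gm = 0.63/79 + 0.37/3
G12 = 7.62 GPa

7.62 GPa


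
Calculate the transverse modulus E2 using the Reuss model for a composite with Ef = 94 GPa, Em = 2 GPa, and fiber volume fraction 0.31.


1/E2 = Vf/Ef + (1-Vf)/Em = 0.31/94 + 0.69/2
E2 = 2.87 GPa

2.87 GPa


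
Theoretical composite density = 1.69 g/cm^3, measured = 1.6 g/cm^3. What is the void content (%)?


Void% = (rho_theo - rho_actual)/rho_theo * 100 = (1.69 - 1.6)/1.69 * 100 = 5.33%

5.33%


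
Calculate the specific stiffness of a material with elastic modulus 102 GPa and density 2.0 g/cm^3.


Specific stiffness = E/rho = 102/2.0 = 51.0 GPa/(g/cm^3)

51.0 GPa/(g/cm^3)


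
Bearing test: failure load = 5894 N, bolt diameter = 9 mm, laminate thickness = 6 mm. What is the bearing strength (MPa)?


sigma_br = F/(d*h) = 5894/(9*6) = 109.1 MPa

109.1 MPa


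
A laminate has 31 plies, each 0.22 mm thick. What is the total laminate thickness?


h = n * t_ply = 31 * 0.22 = 6.82 mm

6.82 mm


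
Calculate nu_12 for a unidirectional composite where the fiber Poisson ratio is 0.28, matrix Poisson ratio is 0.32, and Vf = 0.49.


nu_12 = nu_f*Vf + nu_m*(1-Vf) = 0.28*0.49 + 0.32*0.51 = 0.3004

0.3004


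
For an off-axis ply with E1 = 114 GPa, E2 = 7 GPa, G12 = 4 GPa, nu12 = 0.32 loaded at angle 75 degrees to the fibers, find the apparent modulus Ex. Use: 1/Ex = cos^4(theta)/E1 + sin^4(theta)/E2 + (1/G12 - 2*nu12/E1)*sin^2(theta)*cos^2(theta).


cos^4(75) = 0.004487, sin^4(75) = 0.870513, sin^2(75)*cos^2(75) = 0.0625
1/G12 - 2*nu12/E1 = 1/4 - 2*0.32/114 = 0.244386 GPa^-1
1/Ex = 0.004487/114 + 0.870513/7 + 0.244386*0.0625 = 0.1396724 GPa^-1
Ex = 7.16 GPa

7.16 GPa


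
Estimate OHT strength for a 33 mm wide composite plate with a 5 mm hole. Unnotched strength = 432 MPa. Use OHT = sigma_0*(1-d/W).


OHT = sigma_0*(1-d/W) = 432*(1-5/33) = 366.5 MPa

366.5 MPa


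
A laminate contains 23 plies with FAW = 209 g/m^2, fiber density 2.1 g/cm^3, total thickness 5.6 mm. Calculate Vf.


Vf = n * FAW / (rho_f * h * 1000) = 23 * 209 / (2.1 * 5.6 * 1000) = 0.4088

0.4088


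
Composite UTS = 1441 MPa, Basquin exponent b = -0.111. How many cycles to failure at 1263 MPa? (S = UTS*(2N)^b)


N = 0.5 * (S/UTS)^(1/b) = 0.5 * (1263/1441)^(1/-0.111) = 1.6400 cycles

1.6400 cycles


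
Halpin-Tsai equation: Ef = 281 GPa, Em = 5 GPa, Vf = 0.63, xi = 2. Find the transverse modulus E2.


eta = (Ef/Em - 1)/(Ef/Em + xi) = (56.2 - 1)/(56.2 + 2) = 0.9485
E2 = Em*(1+xi*eta*Vf)/(1-eta*Vf) = 27.27 GPa

27.27 GPa


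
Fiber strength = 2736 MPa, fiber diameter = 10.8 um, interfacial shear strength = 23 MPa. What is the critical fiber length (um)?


Lc = sigma_f * d / (2 * tau_i) = 2736 * 10.8 / (2 * 23) = 642.4 um

642.4 um


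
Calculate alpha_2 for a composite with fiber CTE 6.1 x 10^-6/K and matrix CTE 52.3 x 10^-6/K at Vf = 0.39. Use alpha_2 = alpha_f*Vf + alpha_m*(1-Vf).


alpha_2 = alpha_f*Vf + alpha_m*(1-Vf) = 6.1*0.39 + 52.3*0.61 = 34.3 x 10^-6/K

34.3 x 10^-6/K


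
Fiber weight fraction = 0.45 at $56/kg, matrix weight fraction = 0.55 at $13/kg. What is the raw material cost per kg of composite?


Cost = cost_f*Wf + cost_m*Wm = 56*0.45 + 13*0.55 = $32.35/kg

$32.35/kg


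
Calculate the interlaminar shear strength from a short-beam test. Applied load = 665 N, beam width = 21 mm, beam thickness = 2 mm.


ILSS = 3F/(4bh) = 3*665/(4*21*2) = 11.88 MPa

11.88 MPa


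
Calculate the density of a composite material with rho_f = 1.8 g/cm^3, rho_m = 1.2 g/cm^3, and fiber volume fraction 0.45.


rho_c = rho_f*Vf + rho_m*(1-Vf) = 1.8*0.45 + 1.2*0.55 = 1.47 g/cm^3

1.47 g/cm^3


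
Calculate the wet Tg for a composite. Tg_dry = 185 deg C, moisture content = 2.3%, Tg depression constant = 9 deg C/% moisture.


Tg_wet = Tg_dry - k*moisture = 185 - 9*2.3 = 164.3 deg C

164.3 deg C


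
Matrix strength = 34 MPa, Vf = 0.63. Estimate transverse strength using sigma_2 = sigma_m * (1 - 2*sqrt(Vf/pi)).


factor = 1 - 2*sqrt(0.63/pi) = 0.1044
sigma_2 = 34 * 0.1044 = 3.55 MPa

3.55 MPa


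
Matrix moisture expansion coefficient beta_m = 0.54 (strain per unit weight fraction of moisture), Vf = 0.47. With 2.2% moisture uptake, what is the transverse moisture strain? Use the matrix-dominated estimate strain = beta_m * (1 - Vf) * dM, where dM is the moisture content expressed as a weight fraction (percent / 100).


dM = 2.2/100 = 0.022
strain = beta_m * (1-Vf) * dM = 0.54 * 0.53 * 0.022 = 0.0062964

0.0062964


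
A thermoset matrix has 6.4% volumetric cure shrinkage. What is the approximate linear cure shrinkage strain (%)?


Linear shrinkage ≈ vol_shrink/3 = 6.4/3 = 2.133%

2.133%


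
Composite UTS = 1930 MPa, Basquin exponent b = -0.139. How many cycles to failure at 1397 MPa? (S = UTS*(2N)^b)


N = 0.5 * (S/UTS)^(1/b) = 0.5 * (1397/1930)^(1/-0.139) = 5.1140 cycles

5.1140 cycles


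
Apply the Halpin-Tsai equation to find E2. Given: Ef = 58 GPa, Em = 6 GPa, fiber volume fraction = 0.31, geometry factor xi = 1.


eta = (Ef/Em - 1)/(Ef/Em + xi) = (9.6667 - 1)/(9.6667 + 1) = 0.8125
E2 = Em*(1+xi*eta*Vf)/(1-eta*Vf) = 10.04 GPa

10.04 GPa


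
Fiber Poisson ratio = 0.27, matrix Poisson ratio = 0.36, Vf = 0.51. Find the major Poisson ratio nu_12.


nu_12 = nu_f*Vf + nu_m*(1-Vf) = 0.27*0.51 + 0.36*0.49 = 0.3141

0.3141


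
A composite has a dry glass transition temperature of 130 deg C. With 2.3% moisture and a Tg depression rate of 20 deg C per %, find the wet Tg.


Tg_wet = Tg_dry - k*moisture = 130 - 20*2.3 = 84.0 deg C

84.0 deg C


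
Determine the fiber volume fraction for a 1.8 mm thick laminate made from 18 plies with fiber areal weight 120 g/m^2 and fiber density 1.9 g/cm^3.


Vf = n * FAW / (rho_f * h * 1000) = 18 * 120 / (1.9 * 1.8 * 1000) = 0.6316

0.6316


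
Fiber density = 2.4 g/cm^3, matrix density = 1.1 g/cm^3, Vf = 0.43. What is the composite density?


rho_c = rho_f*Vf + rho_m*(1-Vf) = 2.4*0.43 + 1.1*0.57 = 1.659 g/cm^3

1.659 g/cm^3


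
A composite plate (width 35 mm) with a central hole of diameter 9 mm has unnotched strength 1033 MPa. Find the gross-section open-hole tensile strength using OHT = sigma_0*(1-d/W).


OHT = sigma_0*(1-d/W) = 1033*(1-9/35) = 767.4 MPa

767.4 MPa


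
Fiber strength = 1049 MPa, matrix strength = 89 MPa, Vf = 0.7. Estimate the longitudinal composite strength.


sigma_1 = sigma_f*Vf + sigma_m*(1-Vf) = 1049*0.7 + 89*0.3 = 761.0 MPa

761.0 MPa


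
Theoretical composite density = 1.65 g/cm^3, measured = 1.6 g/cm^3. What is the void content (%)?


Void% = (rho_theo - rho_actual)/rho_theo * 100 = (1.65 - 1.6)/1.65 * 100 = 3.03%

3.03%


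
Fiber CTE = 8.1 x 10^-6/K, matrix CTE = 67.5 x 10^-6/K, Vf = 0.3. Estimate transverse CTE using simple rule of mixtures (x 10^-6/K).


alpha_2 = alpha_f*Vf + alpha_m*(1-Vf) = 8.1*0.3 + 67.5*0.7 = 49.7 x 10^-6/K

49.7 x 10^-6/K


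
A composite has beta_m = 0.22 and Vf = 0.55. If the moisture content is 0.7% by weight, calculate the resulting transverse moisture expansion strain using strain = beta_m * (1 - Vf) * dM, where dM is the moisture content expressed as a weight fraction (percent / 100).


dM = 0.7/100 = 0.007
strain = beta_m * (1-Vf) * dM = 0.22 * 0.45 * 0.007 = 0.000693

0.000693


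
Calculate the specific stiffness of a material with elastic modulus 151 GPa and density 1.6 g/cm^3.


Specific stiffness = E/rho = 151/1.6 = 94.4 GPa/(g/cm^3)

94.4 GPa/(g/cm^3)


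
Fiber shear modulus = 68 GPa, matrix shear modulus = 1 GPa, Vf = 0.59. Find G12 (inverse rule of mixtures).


1/G12 = Vf/Gf + (1-Vf)/Gm = 0.59/68 + 0.41/1
G12 = 2.39 GPa

2.39 GPa


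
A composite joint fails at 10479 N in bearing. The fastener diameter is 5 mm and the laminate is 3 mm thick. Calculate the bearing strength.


sigma_br = F/(d*h) = 10479/(5*3) = 698.6 MPa

698.6 MPa


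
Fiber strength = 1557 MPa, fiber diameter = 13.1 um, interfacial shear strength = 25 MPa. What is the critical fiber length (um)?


Lc = sigma_f * d / (2 * tau_i) = 1557 * 13.1 / (2 * 25) = 407.9 um

407.9 um


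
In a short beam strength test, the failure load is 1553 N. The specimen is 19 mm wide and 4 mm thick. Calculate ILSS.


ILSS = 3F/(4bh) = 3*1553/(4*19*4) = 15.33 MPa

15.33 MPa


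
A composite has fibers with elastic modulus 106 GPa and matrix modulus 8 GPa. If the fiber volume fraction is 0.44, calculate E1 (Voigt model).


E1 = Ef*Vf + Em*(1-Vf) = 106*0.44 + 8*0.56 = 51.12 GPa

51.12 GPa


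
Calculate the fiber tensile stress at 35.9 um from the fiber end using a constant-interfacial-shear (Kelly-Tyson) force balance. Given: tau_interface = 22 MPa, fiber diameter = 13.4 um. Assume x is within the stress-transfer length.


Force balance: sigma_f * (pi*d^2/4) = tau * (pi*d) * x  ->  sigma_f = 4 * tau * x / d
sigma_f = 4 * 22 * 35.9 / 13.4 = 235.8 MPa

235.8 MPa


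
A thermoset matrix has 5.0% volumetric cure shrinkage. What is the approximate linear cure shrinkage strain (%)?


Linear shrinkage ≈ vol_shrink/3 = 5.0/3 = 1.667%

1.667%


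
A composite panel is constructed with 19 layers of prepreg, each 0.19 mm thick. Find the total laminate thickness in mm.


h = n * t_ply = 19 * 0.19 = 3.61 mm

3.61 mm


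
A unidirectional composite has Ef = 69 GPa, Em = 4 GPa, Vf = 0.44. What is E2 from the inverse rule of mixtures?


1/E2 = Vf/Ef + (1-Vf)/Em = 0.44/69 + 0.56/4
E2 = 6.83 GPa

6.83 GPa


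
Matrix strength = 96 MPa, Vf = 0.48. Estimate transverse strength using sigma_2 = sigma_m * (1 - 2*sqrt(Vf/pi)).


factor = 1 - 2*sqrt(0.48/pi) = 0.2182
sigma_2 = 96 * 0.2182 = 20.95 MPa

20.95 MPa


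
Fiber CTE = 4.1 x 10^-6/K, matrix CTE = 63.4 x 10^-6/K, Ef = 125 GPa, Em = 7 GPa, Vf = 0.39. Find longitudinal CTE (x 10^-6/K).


E1 = Ef*Vf + Em*(1-Vf) = 53.02
alpha_1 = (alpha_f*Ef*Vf + alpha_m*Em*(1-Vf))/E1 = 8.88 x 10^-6/K

8.88 x 10^-6/K


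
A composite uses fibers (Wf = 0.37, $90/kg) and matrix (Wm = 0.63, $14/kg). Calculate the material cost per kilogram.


Cost = cost_f*Wf + cost_m*Wm = 90*0.37 + 14*0.63 = $42.12/kg

$42.12/kg


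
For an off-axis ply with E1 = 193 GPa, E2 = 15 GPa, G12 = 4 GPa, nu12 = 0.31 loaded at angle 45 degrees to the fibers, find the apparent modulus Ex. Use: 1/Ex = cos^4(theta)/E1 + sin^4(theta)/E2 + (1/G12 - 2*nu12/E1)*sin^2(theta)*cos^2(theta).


cos^4(45) = 0.25, sin^4(45) = 0.25, sin^2(45)*cos^2(45) = 0.25
1/G12 - 2*nu12/E1 = 1/4 - 2*0.31/193 = 0.246788 GPa^-1
1/Ex = 0.25/193 + 0.25/15 + 0.246788*0.25 = 0.0796589 GPa^-1
Ex = 12.55 GPa

12.55 GPa


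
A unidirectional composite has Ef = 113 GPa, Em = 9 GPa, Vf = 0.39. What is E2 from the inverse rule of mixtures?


1/E2 = Vf/Ef + (1-Vf)/Em = 0.39/113 + 0.61/9
E2 = 14.04 GPa

14.04 GPa


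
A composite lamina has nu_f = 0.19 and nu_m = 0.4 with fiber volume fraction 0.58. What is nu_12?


nu_12 = nu_f*Vf + nu_m*(1-Vf) = 0.19*0.58 + 0.4*0.42 = 0.2782

0.2782


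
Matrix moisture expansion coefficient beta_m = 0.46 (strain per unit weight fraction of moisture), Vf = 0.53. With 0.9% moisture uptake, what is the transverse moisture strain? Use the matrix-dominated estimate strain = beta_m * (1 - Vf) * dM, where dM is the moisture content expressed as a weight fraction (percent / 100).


dM = 0.9/100 = 0.009
strain = beta_m * (1-Vf) * dM = 0.46 * 0.47 * 0.009 = 0.0019458

0.0019458


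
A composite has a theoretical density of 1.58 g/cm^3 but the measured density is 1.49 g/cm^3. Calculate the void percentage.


Void% = (rho_theo - rho_actual)/rho_theo * 100 = (1.58 - 1.49)/1.58 * 100 = 5.7%

5.7%
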